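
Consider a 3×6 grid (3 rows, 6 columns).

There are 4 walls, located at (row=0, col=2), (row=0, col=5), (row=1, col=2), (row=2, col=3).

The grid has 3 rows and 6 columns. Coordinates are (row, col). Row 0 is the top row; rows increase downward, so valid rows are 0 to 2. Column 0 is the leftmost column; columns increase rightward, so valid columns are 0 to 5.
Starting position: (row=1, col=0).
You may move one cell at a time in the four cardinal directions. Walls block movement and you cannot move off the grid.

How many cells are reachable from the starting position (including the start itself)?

Answer: Reachable cells: 7

Derivation:
BFS flood-fill from (row=1, col=0):
  Distance 0: (row=1, col=0)
  Distance 1: (row=0, col=0), (row=1, col=1), (row=2, col=0)
  Distance 2: (row=0, col=1), (row=2, col=1)
  Distance 3: (row=2, col=2)
Total reachable: 7 (grid has 14 open cells total)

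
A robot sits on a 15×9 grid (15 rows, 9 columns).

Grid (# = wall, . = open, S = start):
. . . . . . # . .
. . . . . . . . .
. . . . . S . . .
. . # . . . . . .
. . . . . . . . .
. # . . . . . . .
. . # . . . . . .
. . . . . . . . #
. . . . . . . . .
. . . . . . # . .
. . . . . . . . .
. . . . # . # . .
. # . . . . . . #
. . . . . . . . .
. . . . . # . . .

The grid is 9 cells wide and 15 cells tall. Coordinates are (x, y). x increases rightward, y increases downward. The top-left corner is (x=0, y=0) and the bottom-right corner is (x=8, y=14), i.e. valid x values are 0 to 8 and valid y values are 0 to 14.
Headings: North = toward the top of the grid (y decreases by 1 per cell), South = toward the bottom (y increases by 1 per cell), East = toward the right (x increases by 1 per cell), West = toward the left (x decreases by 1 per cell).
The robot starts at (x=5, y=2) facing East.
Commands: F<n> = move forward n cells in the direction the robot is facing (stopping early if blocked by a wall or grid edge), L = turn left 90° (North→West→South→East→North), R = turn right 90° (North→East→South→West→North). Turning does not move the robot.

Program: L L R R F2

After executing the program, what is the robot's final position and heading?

Start: (x=5, y=2), facing East
  L: turn left, now facing North
  L: turn left, now facing West
  R: turn right, now facing North
  R: turn right, now facing East
  F2: move forward 2, now at (x=7, y=2)
Final: (x=7, y=2), facing East

Answer: Final position: (x=7, y=2), facing East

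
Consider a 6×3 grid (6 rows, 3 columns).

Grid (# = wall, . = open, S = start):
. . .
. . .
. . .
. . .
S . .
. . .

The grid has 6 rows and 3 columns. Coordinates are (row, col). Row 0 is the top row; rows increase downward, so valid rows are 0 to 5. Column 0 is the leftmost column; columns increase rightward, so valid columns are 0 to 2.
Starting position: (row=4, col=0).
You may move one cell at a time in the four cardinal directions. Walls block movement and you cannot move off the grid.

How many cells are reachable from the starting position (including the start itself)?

Answer: Reachable cells: 18

Derivation:
BFS flood-fill from (row=4, col=0):
  Distance 0: (row=4, col=0)
  Distance 1: (row=3, col=0), (row=4, col=1), (row=5, col=0)
  Distance 2: (row=2, col=0), (row=3, col=1), (row=4, col=2), (row=5, col=1)
  Distance 3: (row=1, col=0), (row=2, col=1), (row=3, col=2), (row=5, col=2)
  Distance 4: (row=0, col=0), (row=1, col=1), (row=2, col=2)
  Distance 5: (row=0, col=1), (row=1, col=2)
  Distance 6: (row=0, col=2)
Total reachable: 18 (grid has 18 open cells total)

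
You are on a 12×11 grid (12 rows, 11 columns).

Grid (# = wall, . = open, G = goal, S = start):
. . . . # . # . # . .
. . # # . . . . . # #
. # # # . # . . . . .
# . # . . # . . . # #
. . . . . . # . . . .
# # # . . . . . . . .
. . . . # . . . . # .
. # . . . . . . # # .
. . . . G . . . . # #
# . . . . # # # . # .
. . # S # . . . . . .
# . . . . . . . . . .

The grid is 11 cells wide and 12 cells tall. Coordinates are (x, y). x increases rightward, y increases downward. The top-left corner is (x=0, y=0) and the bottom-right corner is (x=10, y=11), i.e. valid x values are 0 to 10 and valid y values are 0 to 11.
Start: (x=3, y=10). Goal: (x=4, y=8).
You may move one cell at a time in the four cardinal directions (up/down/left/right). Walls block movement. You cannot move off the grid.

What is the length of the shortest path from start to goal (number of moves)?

Answer: Shortest path length: 3

Derivation:
BFS from (x=3, y=10) until reaching (x=4, y=8):
  Distance 0: (x=3, y=10)
  Distance 1: (x=3, y=9), (x=3, y=11)
  Distance 2: (x=3, y=8), (x=2, y=9), (x=4, y=9), (x=2, y=11), (x=4, y=11)
  Distance 3: (x=3, y=7), (x=2, y=8), (x=4, y=8), (x=1, y=9), (x=1, y=11), (x=5, y=11)  <- goal reached here
One shortest path (3 moves): (x=3, y=10) -> (x=3, y=9) -> (x=4, y=9) -> (x=4, y=8)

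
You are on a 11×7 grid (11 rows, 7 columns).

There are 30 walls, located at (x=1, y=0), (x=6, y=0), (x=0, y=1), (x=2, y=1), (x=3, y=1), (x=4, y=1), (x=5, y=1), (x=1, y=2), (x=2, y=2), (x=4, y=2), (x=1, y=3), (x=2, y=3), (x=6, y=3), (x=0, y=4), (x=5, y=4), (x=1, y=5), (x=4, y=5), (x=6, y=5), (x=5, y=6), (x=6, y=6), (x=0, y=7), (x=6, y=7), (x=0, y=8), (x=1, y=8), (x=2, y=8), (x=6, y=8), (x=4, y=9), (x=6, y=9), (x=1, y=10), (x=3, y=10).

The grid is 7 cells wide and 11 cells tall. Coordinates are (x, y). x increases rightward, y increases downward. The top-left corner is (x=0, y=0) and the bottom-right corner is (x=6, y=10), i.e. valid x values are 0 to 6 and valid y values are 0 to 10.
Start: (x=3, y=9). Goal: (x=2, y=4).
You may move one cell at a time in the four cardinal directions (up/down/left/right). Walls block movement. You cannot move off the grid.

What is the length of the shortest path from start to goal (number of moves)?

BFS from (x=3, y=9) until reaching (x=2, y=4):
  Distance 0: (x=3, y=9)
  Distance 1: (x=3, y=8), (x=2, y=9)
  Distance 2: (x=3, y=7), (x=4, y=8), (x=1, y=9), (x=2, y=10)
  Distance 3: (x=3, y=6), (x=2, y=7), (x=4, y=7), (x=5, y=8), (x=0, y=9)
  Distance 4: (x=3, y=5), (x=2, y=6), (x=4, y=6), (x=1, y=7), (x=5, y=7), (x=5, y=9), (x=0, y=10)
  Distance 5: (x=3, y=4), (x=2, y=5), (x=1, y=6), (x=5, y=10)
  Distance 6: (x=3, y=3), (x=2, y=4), (x=4, y=4), (x=0, y=6), (x=4, y=10), (x=6, y=10)  <- goal reached here
One shortest path (6 moves): (x=3, y=9) -> (x=3, y=8) -> (x=3, y=7) -> (x=2, y=7) -> (x=2, y=6) -> (x=2, y=5) -> (x=2, y=4)

Answer: Shortest path length: 6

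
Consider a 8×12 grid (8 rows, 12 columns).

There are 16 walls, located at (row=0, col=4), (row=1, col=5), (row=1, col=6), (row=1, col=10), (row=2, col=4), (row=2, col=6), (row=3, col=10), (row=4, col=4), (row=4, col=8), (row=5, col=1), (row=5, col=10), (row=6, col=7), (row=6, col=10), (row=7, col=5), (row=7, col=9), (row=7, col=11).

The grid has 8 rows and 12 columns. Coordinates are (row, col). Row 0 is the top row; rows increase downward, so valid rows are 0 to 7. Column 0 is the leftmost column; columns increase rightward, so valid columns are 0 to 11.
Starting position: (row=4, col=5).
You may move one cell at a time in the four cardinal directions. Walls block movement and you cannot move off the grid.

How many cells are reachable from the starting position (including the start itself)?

Answer: Reachable cells: 79

Derivation:
BFS flood-fill from (row=4, col=5):
  Distance 0: (row=4, col=5)
  Distance 1: (row=3, col=5), (row=4, col=6), (row=5, col=5)
  Distance 2: (row=2, col=5), (row=3, col=4), (row=3, col=6), (row=4, col=7), (row=5, col=4), (row=5, col=6), (row=6, col=5)
  Distance 3: (row=3, col=3), (row=3, col=7), (row=5, col=3), (row=5, col=7), (row=6, col=4), (row=6, col=6)
  Distance 4: (row=2, col=3), (row=2, col=7), (row=3, col=2), (row=3, col=8), (row=4, col=3), (row=5, col=2), (row=5, col=8), (row=6, col=3), (row=7, col=4), (row=7, col=6)
  Distance 5: (row=1, col=3), (row=1, col=7), (row=2, col=2), (row=2, col=8), (row=3, col=1), (row=3, col=9), (row=4, col=2), (row=5, col=9), (row=6, col=2), (row=6, col=8), (row=7, col=3), (row=7, col=7)
  Distance 6: (row=0, col=3), (row=0, col=7), (row=1, col=2), (row=1, col=4), (row=1, col=8), (row=2, col=1), (row=2, col=9), (row=3, col=0), (row=4, col=1), (row=4, col=9), (row=6, col=1), (row=6, col=9), (row=7, col=2), (row=7, col=8)
  Distance 7: (row=0, col=2), (row=0, col=6), (row=0, col=8), (row=1, col=1), (row=1, col=9), (row=2, col=0), (row=2, col=10), (row=4, col=0), (row=4, col=10), (row=6, col=0), (row=7, col=1)
  Distance 8: (row=0, col=1), (row=0, col=5), (row=0, col=9), (row=1, col=0), (row=2, col=11), (row=4, col=11), (row=5, col=0), (row=7, col=0)
  Distance 9: (row=0, col=0), (row=0, col=10), (row=1, col=11), (row=3, col=11), (row=5, col=11)
  Distance 10: (row=0, col=11), (row=6, col=11)
Total reachable: 79 (grid has 80 open cells total)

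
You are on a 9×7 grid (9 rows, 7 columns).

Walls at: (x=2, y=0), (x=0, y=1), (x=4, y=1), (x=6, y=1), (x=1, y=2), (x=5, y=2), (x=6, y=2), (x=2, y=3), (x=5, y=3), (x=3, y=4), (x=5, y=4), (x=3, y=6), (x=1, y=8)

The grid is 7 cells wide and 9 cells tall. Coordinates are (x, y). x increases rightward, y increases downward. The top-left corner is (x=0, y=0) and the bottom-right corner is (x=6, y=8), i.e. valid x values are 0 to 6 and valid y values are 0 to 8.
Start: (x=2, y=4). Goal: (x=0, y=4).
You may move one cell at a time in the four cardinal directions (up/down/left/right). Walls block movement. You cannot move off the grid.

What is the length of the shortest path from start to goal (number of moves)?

BFS from (x=2, y=4) until reaching (x=0, y=4):
  Distance 0: (x=2, y=4)
  Distance 1: (x=1, y=4), (x=2, y=5)
  Distance 2: (x=1, y=3), (x=0, y=4), (x=1, y=5), (x=3, y=5), (x=2, y=6)  <- goal reached here
One shortest path (2 moves): (x=2, y=4) -> (x=1, y=4) -> (x=0, y=4)

Answer: Shortest path length: 2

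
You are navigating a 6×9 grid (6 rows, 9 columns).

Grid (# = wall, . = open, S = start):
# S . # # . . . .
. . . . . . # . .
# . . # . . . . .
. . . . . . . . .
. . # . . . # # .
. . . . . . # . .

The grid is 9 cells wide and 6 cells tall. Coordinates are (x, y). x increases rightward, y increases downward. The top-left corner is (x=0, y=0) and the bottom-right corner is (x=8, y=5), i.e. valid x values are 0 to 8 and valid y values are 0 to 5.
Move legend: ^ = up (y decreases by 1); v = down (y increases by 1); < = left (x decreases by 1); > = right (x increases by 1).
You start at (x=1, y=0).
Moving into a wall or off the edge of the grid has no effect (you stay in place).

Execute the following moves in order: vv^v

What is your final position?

Start: (x=1, y=0)
  v (down): (x=1, y=0) -> (x=1, y=1)
  v (down): (x=1, y=1) -> (x=1, y=2)
  ^ (up): (x=1, y=2) -> (x=1, y=1)
  v (down): (x=1, y=1) -> (x=1, y=2)
Final: (x=1, y=2)

Answer: Final position: (x=1, y=2)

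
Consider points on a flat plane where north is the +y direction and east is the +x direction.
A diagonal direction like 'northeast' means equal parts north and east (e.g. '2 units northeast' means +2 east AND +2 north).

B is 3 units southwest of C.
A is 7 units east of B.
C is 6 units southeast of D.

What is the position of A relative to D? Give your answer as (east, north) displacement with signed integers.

Place D at the origin (east=0, north=0).
  C is 6 units southeast of D: delta (east=+6, north=-6); C at (east=6, north=-6).
  B is 3 units southwest of C: delta (east=-3, north=-3); B at (east=3, north=-9).
  A is 7 units east of B: delta (east=+7, north=+0); A at (east=10, north=-9).
Therefore A relative to D: (east=10, north=-9).

Answer: A is at (east=10, north=-9) relative to D.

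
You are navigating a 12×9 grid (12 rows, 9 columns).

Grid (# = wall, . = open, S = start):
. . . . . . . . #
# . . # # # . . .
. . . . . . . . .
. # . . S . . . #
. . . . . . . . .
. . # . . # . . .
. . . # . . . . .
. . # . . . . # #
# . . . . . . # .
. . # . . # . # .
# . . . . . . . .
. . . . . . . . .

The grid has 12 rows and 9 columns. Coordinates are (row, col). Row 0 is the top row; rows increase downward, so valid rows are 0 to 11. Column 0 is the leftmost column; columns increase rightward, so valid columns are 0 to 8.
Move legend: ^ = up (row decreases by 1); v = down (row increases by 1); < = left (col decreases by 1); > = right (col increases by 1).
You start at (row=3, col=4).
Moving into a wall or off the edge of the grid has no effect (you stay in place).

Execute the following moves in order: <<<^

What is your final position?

Start: (row=3, col=4)
  < (left): (row=3, col=4) -> (row=3, col=3)
  < (left): (row=3, col=3) -> (row=3, col=2)
  < (left): blocked, stay at (row=3, col=2)
  ^ (up): (row=3, col=2) -> (row=2, col=2)
Final: (row=2, col=2)

Answer: Final position: (row=2, col=2)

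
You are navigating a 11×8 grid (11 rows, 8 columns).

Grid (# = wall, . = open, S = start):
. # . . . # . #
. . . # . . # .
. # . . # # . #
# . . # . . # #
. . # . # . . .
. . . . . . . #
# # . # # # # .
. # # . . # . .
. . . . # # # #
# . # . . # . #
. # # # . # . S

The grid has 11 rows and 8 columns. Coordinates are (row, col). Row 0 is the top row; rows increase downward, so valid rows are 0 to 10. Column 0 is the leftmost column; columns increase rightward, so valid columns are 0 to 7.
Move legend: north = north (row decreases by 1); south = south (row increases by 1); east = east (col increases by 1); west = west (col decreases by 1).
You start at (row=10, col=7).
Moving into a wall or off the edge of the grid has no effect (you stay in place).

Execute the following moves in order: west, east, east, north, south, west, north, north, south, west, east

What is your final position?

Answer: Final position: (row=10, col=7)

Derivation:
Start: (row=10, col=7)
  west (west): (row=10, col=7) -> (row=10, col=6)
  east (east): (row=10, col=6) -> (row=10, col=7)
  east (east): blocked, stay at (row=10, col=7)
  north (north): blocked, stay at (row=10, col=7)
  south (south): blocked, stay at (row=10, col=7)
  west (west): (row=10, col=7) -> (row=10, col=6)
  north (north): (row=10, col=6) -> (row=9, col=6)
  north (north): blocked, stay at (row=9, col=6)
  south (south): (row=9, col=6) -> (row=10, col=6)
  west (west): blocked, stay at (row=10, col=6)
  east (east): (row=10, col=6) -> (row=10, col=7)
Final: (row=10, col=7)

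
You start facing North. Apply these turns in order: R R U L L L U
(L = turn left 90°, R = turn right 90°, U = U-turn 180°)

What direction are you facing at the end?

Start: North
  R (right (90° clockwise)) -> East
  R (right (90° clockwise)) -> South
  U (U-turn (180°)) -> North
  L (left (90° counter-clockwise)) -> West
  L (left (90° counter-clockwise)) -> South
  L (left (90° counter-clockwise)) -> East
  U (U-turn (180°)) -> West
Final: West

Answer: Final heading: West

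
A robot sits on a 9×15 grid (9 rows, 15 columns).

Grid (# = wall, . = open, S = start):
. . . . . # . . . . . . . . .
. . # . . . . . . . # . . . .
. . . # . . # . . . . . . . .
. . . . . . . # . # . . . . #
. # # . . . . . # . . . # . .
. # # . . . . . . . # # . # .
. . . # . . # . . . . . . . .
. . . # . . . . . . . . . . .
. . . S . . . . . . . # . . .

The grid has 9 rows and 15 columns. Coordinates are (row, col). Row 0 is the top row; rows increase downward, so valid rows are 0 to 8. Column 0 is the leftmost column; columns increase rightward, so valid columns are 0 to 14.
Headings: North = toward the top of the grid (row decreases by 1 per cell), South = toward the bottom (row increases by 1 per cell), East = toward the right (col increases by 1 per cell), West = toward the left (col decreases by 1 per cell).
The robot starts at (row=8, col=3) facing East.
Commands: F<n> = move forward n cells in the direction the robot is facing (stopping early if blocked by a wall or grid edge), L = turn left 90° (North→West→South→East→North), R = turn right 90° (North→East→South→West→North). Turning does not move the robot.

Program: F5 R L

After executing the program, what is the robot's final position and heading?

Answer: Final position: (row=8, col=8), facing East

Derivation:
Start: (row=8, col=3), facing East
  F5: move forward 5, now at (row=8, col=8)
  R: turn right, now facing South
  L: turn left, now facing East
Final: (row=8, col=8), facing East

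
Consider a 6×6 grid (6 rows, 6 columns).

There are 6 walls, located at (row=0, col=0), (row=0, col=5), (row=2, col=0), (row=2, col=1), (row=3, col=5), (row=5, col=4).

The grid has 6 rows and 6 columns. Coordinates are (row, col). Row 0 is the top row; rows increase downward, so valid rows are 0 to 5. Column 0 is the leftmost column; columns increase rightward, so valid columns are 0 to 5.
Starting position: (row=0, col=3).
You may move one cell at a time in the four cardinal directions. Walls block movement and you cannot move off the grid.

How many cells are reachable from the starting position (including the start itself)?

Answer: Reachable cells: 30

Derivation:
BFS flood-fill from (row=0, col=3):
  Distance 0: (row=0, col=3)
  Distance 1: (row=0, col=2), (row=0, col=4), (row=1, col=3)
  Distance 2: (row=0, col=1), (row=1, col=2), (row=1, col=4), (row=2, col=3)
  Distance 3: (row=1, col=1), (row=1, col=5), (row=2, col=2), (row=2, col=4), (row=3, col=3)
  Distance 4: (row=1, col=0), (row=2, col=5), (row=3, col=2), (row=3, col=4), (row=4, col=3)
  Distance 5: (row=3, col=1), (row=4, col=2), (row=4, col=4), (row=5, col=3)
  Distance 6: (row=3, col=0), (row=4, col=1), (row=4, col=5), (row=5, col=2)
  Distance 7: (row=4, col=0), (row=5, col=1), (row=5, col=5)
  Distance 8: (row=5, col=0)
Total reachable: 30 (grid has 30 open cells total)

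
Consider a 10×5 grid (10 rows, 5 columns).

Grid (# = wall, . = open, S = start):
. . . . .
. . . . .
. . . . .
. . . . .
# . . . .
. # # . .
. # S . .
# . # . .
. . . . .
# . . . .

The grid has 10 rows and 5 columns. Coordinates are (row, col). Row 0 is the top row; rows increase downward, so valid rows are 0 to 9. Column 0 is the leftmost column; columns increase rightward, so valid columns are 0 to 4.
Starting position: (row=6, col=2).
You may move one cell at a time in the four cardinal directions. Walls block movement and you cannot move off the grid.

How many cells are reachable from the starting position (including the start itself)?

Answer: Reachable cells: 41

Derivation:
BFS flood-fill from (row=6, col=2):
  Distance 0: (row=6, col=2)
  Distance 1: (row=6, col=3)
  Distance 2: (row=5, col=3), (row=6, col=4), (row=7, col=3)
  Distance 3: (row=4, col=3), (row=5, col=4), (row=7, col=4), (row=8, col=3)
  Distance 4: (row=3, col=3), (row=4, col=2), (row=4, col=4), (row=8, col=2), (row=8, col=4), (row=9, col=3)
  Distance 5: (row=2, col=3), (row=3, col=2), (row=3, col=4), (row=4, col=1), (row=8, col=1), (row=9, col=2), (row=9, col=4)
  Distance 6: (row=1, col=3), (row=2, col=2), (row=2, col=4), (row=3, col=1), (row=7, col=1), (row=8, col=0), (row=9, col=1)
  Distance 7: (row=0, col=3), (row=1, col=2), (row=1, col=4), (row=2, col=1), (row=3, col=0)
  Distance 8: (row=0, col=2), (row=0, col=4), (row=1, col=1), (row=2, col=0)
  Distance 9: (row=0, col=1), (row=1, col=0)
  Distance 10: (row=0, col=0)
Total reachable: 41 (grid has 43 open cells total)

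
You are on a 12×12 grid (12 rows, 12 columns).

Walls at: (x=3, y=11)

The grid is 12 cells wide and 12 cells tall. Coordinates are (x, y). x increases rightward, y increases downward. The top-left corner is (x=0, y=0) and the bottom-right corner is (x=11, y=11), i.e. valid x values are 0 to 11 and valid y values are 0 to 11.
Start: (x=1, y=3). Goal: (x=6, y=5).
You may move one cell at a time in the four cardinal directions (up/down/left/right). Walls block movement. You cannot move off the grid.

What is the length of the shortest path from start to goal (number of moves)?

Answer: Shortest path length: 7

Derivation:
BFS from (x=1, y=3) until reaching (x=6, y=5):
  Distance 0: (x=1, y=3)
  Distance 1: (x=1, y=2), (x=0, y=3), (x=2, y=3), (x=1, y=4)
  Distance 2: (x=1, y=1), (x=0, y=2), (x=2, y=2), (x=3, y=3), (x=0, y=4), (x=2, y=4), (x=1, y=5)
  Distance 3: (x=1, y=0), (x=0, y=1), (x=2, y=1), (x=3, y=2), (x=4, y=3), (x=3, y=4), (x=0, y=5), (x=2, y=5), (x=1, y=6)
  Distance 4: (x=0, y=0), (x=2, y=0), (x=3, y=1), (x=4, y=2), (x=5, y=3), (x=4, y=4), (x=3, y=5), (x=0, y=6), (x=2, y=6), (x=1, y=7)
  Distance 5: (x=3, y=0), (x=4, y=1), (x=5, y=2), (x=6, y=3), (x=5, y=4), (x=4, y=5), (x=3, y=6), (x=0, y=7), (x=2, y=7), (x=1, y=8)
  Distance 6: (x=4, y=0), (x=5, y=1), (x=6, y=2), (x=7, y=3), (x=6, y=4), (x=5, y=5), (x=4, y=6), (x=3, y=7), (x=0, y=8), (x=2, y=8), (x=1, y=9)
  Distance 7: (x=5, y=0), (x=6, y=1), (x=7, y=2), (x=8, y=3), (x=7, y=4), (x=6, y=5), (x=5, y=6), (x=4, y=7), (x=3, y=8), (x=0, y=9), (x=2, y=9), (x=1, y=10)  <- goal reached here
One shortest path (7 moves): (x=1, y=3) -> (x=2, y=3) -> (x=3, y=3) -> (x=4, y=3) -> (x=5, y=3) -> (x=6, y=3) -> (x=6, y=4) -> (x=6, y=5)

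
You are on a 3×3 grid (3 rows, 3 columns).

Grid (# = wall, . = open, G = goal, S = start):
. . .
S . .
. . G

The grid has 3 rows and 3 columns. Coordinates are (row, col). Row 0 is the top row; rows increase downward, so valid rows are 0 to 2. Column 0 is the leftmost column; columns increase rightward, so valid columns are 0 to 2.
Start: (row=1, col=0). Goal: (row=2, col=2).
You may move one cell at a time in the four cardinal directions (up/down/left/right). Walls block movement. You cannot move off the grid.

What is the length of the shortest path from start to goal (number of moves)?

BFS from (row=1, col=0) until reaching (row=2, col=2):
  Distance 0: (row=1, col=0)
  Distance 1: (row=0, col=0), (row=1, col=1), (row=2, col=0)
  Distance 2: (row=0, col=1), (row=1, col=2), (row=2, col=1)
  Distance 3: (row=0, col=2), (row=2, col=2)  <- goal reached here
One shortest path (3 moves): (row=1, col=0) -> (row=1, col=1) -> (row=1, col=2) -> (row=2, col=2)

Answer: Shortest path length: 3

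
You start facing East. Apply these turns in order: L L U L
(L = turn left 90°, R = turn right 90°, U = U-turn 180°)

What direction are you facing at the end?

Start: East
  L (left (90° counter-clockwise)) -> North
  L (left (90° counter-clockwise)) -> West
  U (U-turn (180°)) -> East
  L (left (90° counter-clockwise)) -> North
Final: North

Answer: Final heading: North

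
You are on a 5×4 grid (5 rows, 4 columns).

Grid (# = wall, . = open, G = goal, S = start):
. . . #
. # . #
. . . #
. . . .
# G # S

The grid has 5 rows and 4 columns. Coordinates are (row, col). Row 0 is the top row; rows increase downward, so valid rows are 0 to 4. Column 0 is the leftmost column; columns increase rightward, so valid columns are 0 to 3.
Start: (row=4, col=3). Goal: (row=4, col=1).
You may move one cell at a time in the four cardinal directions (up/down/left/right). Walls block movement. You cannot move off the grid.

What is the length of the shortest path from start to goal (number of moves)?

BFS from (row=4, col=3) until reaching (row=4, col=1):
  Distance 0: (row=4, col=3)
  Distance 1: (row=3, col=3)
  Distance 2: (row=3, col=2)
  Distance 3: (row=2, col=2), (row=3, col=1)
  Distance 4: (row=1, col=2), (row=2, col=1), (row=3, col=0), (row=4, col=1)  <- goal reached here
One shortest path (4 moves): (row=4, col=3) -> (row=3, col=3) -> (row=3, col=2) -> (row=3, col=1) -> (row=4, col=1)

Answer: Shortest path length: 4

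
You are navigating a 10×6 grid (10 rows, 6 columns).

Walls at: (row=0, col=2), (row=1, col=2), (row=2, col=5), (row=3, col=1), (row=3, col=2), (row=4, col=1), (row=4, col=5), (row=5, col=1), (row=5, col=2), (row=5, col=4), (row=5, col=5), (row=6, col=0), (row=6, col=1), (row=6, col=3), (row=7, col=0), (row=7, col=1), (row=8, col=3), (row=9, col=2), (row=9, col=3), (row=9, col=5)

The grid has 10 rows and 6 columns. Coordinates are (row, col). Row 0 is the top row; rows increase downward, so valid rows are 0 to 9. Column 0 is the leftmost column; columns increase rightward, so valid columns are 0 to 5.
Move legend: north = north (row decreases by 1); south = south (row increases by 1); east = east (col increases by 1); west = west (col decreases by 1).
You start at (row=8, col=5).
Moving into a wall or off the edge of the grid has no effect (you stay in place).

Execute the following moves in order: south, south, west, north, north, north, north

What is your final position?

Start: (row=8, col=5)
  south (south): blocked, stay at (row=8, col=5)
  south (south): blocked, stay at (row=8, col=5)
  west (west): (row=8, col=5) -> (row=8, col=4)
  north (north): (row=8, col=4) -> (row=7, col=4)
  north (north): (row=7, col=4) -> (row=6, col=4)
  north (north): blocked, stay at (row=6, col=4)
  north (north): blocked, stay at (row=6, col=4)
Final: (row=6, col=4)

Answer: Final position: (row=6, col=4)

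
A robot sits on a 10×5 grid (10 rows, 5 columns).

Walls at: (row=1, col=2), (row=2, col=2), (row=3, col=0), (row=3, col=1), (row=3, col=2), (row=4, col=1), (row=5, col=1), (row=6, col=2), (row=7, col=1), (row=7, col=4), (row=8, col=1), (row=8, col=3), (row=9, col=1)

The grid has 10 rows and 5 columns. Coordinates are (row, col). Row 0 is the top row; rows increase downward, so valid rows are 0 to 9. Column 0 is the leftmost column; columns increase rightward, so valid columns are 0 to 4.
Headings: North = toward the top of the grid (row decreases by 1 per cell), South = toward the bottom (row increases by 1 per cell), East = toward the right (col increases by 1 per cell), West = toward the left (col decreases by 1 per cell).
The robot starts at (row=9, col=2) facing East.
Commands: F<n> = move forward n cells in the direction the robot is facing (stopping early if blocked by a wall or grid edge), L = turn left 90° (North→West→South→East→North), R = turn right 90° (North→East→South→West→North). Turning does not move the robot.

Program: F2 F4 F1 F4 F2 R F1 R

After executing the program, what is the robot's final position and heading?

Start: (row=9, col=2), facing East
  F2: move forward 2, now at (row=9, col=4)
  F4: move forward 0/4 (blocked), now at (row=9, col=4)
  F1: move forward 0/1 (blocked), now at (row=9, col=4)
  F4: move forward 0/4 (blocked), now at (row=9, col=4)
  F2: move forward 0/2 (blocked), now at (row=9, col=4)
  R: turn right, now facing South
  F1: move forward 0/1 (blocked), now at (row=9, col=4)
  R: turn right, now facing West
Final: (row=9, col=4), facing West

Answer: Final position: (row=9, col=4), facing West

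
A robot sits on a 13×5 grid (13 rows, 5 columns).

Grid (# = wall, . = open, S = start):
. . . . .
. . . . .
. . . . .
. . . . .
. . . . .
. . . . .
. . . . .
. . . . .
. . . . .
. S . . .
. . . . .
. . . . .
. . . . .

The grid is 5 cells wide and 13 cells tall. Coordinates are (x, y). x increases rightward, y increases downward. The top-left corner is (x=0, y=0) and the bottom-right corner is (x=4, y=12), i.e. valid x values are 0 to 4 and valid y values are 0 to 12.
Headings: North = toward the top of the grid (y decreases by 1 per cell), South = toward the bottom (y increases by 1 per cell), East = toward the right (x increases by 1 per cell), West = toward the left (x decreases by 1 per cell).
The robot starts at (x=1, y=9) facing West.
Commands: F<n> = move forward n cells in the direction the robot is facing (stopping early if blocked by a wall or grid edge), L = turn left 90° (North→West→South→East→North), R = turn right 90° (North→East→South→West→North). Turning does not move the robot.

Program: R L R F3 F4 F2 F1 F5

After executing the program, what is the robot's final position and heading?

Start: (x=1, y=9), facing West
  R: turn right, now facing North
  L: turn left, now facing West
  R: turn right, now facing North
  F3: move forward 3, now at (x=1, y=6)
  F4: move forward 4, now at (x=1, y=2)
  F2: move forward 2, now at (x=1, y=0)
  F1: move forward 0/1 (blocked), now at (x=1, y=0)
  F5: move forward 0/5 (blocked), now at (x=1, y=0)
Final: (x=1, y=0), facing North

Answer: Final position: (x=1, y=0), facing North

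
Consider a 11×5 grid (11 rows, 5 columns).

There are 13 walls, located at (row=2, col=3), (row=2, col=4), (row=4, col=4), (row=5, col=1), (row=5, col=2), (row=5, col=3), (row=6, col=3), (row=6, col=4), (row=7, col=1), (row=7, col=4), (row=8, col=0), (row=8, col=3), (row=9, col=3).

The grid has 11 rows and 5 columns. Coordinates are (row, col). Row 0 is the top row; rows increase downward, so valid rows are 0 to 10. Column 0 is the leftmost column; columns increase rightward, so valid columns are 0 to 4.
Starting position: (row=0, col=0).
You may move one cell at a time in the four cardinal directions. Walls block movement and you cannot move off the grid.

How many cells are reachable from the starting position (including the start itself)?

BFS flood-fill from (row=0, col=0):
  Distance 0: (row=0, col=0)
  Distance 1: (row=0, col=1), (row=1, col=0)
  Distance 2: (row=0, col=2), (row=1, col=1), (row=2, col=0)
  Distance 3: (row=0, col=3), (row=1, col=2), (row=2, col=1), (row=3, col=0)
  Distance 4: (row=0, col=4), (row=1, col=3), (row=2, col=2), (row=3, col=1), (row=4, col=0)
  Distance 5: (row=1, col=4), (row=3, col=2), (row=4, col=1), (row=5, col=0)
  Distance 6: (row=3, col=3), (row=4, col=2), (row=6, col=0)
  Distance 7: (row=3, col=4), (row=4, col=3), (row=6, col=1), (row=7, col=0)
  Distance 8: (row=6, col=2)
  Distance 9: (row=7, col=2)
  Distance 10: (row=7, col=3), (row=8, col=2)
  Distance 11: (row=8, col=1), (row=9, col=2)
  Distance 12: (row=9, col=1), (row=10, col=2)
  Distance 13: (row=9, col=0), (row=10, col=1), (row=10, col=3)
  Distance 14: (row=10, col=0), (row=10, col=4)
  Distance 15: (row=9, col=4)
  Distance 16: (row=8, col=4)
Total reachable: 41 (grid has 42 open cells total)

Answer: Reachable cells: 41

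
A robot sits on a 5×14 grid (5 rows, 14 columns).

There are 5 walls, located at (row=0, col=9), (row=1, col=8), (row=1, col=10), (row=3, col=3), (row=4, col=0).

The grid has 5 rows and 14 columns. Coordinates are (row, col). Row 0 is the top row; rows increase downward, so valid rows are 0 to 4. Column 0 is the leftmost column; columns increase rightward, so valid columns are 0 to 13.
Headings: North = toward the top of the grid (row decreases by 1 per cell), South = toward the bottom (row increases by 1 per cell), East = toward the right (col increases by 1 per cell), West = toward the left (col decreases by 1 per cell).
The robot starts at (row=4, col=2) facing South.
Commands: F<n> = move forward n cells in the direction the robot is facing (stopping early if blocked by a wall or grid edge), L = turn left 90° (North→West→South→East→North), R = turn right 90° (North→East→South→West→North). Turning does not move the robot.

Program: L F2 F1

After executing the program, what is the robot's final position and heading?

Start: (row=4, col=2), facing South
  L: turn left, now facing East
  F2: move forward 2, now at (row=4, col=4)
  F1: move forward 1, now at (row=4, col=5)
Final: (row=4, col=5), facing East

Answer: Final position: (row=4, col=5), facing East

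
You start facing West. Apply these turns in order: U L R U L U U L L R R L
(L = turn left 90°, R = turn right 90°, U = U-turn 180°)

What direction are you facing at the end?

Answer: Final heading: East

Derivation:
Start: West
  U (U-turn (180°)) -> East
  L (left (90° counter-clockwise)) -> North
  R (right (90° clockwise)) -> East
  U (U-turn (180°)) -> West
  L (left (90° counter-clockwise)) -> South
  U (U-turn (180°)) -> North
  U (U-turn (180°)) -> South
  L (left (90° counter-clockwise)) -> East
  L (left (90° counter-clockwise)) -> North
  R (right (90° clockwise)) -> East
  R (right (90° clockwise)) -> South
  L (left (90° counter-clockwise)) -> East
Final: East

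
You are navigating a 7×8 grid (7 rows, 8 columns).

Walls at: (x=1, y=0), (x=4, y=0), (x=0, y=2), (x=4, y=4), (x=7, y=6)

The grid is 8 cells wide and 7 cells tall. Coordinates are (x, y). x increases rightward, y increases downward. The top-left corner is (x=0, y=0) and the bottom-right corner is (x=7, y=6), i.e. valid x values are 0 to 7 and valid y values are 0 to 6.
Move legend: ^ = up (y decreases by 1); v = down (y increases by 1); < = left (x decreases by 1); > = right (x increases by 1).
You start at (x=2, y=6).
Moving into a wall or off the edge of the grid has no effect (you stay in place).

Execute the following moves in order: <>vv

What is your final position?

Answer: Final position: (x=2, y=6)

Derivation:
Start: (x=2, y=6)
  < (left): (x=2, y=6) -> (x=1, y=6)
  > (right): (x=1, y=6) -> (x=2, y=6)
  v (down): blocked, stay at (x=2, y=6)
  v (down): blocked, stay at (x=2, y=6)
Final: (x=2, y=6)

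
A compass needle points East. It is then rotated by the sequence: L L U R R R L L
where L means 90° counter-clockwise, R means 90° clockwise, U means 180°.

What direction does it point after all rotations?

Answer: Final heading: South

Derivation:
Start: East
  L (left (90° counter-clockwise)) -> North
  L (left (90° counter-clockwise)) -> West
  U (U-turn (180°)) -> East
  R (right (90° clockwise)) -> South
  R (right (90° clockwise)) -> West
  R (right (90° clockwise)) -> North
  L (left (90° counter-clockwise)) -> West
  L (left (90° counter-clockwise)) -> South
Final: South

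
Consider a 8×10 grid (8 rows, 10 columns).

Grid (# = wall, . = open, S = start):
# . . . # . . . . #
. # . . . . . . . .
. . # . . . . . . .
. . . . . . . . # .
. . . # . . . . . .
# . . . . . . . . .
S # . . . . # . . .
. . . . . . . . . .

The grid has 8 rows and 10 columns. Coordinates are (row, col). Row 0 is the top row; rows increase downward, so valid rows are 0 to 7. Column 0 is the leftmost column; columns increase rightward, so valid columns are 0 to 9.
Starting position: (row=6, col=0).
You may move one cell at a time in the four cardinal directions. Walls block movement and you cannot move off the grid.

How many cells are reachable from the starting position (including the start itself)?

BFS flood-fill from (row=6, col=0):
  Distance 0: (row=6, col=0)
  Distance 1: (row=7, col=0)
  Distance 2: (row=7, col=1)
  Distance 3: (row=7, col=2)
  Distance 4: (row=6, col=2), (row=7, col=3)
  Distance 5: (row=5, col=2), (row=6, col=3), (row=7, col=4)
  Distance 6: (row=4, col=2), (row=5, col=1), (row=5, col=3), (row=6, col=4), (row=7, col=5)
  Distance 7: (row=3, col=2), (row=4, col=1), (row=5, col=4), (row=6, col=5), (row=7, col=6)
  Distance 8: (row=3, col=1), (row=3, col=3), (row=4, col=0), (row=4, col=4), (row=5, col=5), (row=7, col=7)
  Distance 9: (row=2, col=1), (row=2, col=3), (row=3, col=0), (row=3, col=4), (row=4, col=5), (row=5, col=6), (row=6, col=7), (row=7, col=8)
  Distance 10: (row=1, col=3), (row=2, col=0), (row=2, col=4), (row=3, col=5), (row=4, col=6), (row=5, col=7), (row=6, col=8), (row=7, col=9)
  Distance 11: (row=0, col=3), (row=1, col=0), (row=1, col=2), (row=1, col=4), (row=2, col=5), (row=3, col=6), (row=4, col=7), (row=5, col=8), (row=6, col=9)
  Distance 12: (row=0, col=2), (row=1, col=5), (row=2, col=6), (row=3, col=7), (row=4, col=8), (row=5, col=9)
  Distance 13: (row=0, col=1), (row=0, col=5), (row=1, col=6), (row=2, col=7), (row=4, col=9)
  Distance 14: (row=0, col=6), (row=1, col=7), (row=2, col=8), (row=3, col=9)
  Distance 15: (row=0, col=7), (row=1, col=8), (row=2, col=9)
  Distance 16: (row=0, col=8), (row=1, col=9)
Total reachable: 70 (grid has 70 open cells total)

Answer: Reachable cells: 70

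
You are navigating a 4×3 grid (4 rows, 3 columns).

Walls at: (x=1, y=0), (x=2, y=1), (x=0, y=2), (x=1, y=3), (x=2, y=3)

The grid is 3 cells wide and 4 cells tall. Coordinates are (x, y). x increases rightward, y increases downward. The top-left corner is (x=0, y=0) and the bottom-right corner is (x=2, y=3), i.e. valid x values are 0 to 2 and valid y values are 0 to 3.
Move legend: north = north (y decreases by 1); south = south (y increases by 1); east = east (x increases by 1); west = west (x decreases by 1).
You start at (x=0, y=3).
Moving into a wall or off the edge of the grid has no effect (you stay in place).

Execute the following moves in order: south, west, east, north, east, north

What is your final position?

Start: (x=0, y=3)
  south (south): blocked, stay at (x=0, y=3)
  west (west): blocked, stay at (x=0, y=3)
  east (east): blocked, stay at (x=0, y=3)
  north (north): blocked, stay at (x=0, y=3)
  east (east): blocked, stay at (x=0, y=3)
  north (north): blocked, stay at (x=0, y=3)
Final: (x=0, y=3)

Answer: Final position: (x=0, y=3)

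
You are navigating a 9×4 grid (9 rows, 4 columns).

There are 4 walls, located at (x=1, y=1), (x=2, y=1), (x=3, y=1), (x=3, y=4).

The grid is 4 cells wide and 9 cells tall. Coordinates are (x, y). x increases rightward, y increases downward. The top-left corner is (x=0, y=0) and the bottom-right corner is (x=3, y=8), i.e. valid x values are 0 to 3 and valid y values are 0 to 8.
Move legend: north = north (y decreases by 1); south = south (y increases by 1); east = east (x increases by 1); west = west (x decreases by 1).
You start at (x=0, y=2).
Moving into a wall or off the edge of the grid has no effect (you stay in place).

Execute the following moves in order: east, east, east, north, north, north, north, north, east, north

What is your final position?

Answer: Final position: (x=3, y=2)

Derivation:
Start: (x=0, y=2)
  east (east): (x=0, y=2) -> (x=1, y=2)
  east (east): (x=1, y=2) -> (x=2, y=2)
  east (east): (x=2, y=2) -> (x=3, y=2)
  [×5]north (north): blocked, stay at (x=3, y=2)
  east (east): blocked, stay at (x=3, y=2)
  north (north): blocked, stay at (x=3, y=2)
Final: (x=3, y=2)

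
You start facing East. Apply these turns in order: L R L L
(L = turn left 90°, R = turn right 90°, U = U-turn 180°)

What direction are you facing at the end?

Answer: Final heading: West

Derivation:
Start: East
  L (left (90° counter-clockwise)) -> North
  R (right (90° clockwise)) -> East
  L (left (90° counter-clockwise)) -> North
  L (left (90° counter-clockwise)) -> West
Final: West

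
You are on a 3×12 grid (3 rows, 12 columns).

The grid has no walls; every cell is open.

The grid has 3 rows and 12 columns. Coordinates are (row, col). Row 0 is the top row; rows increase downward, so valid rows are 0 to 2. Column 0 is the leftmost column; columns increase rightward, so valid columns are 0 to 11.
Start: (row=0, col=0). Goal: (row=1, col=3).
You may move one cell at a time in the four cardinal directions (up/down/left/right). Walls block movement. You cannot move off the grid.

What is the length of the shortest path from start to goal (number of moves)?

Answer: Shortest path length: 4

Derivation:
BFS from (row=0, col=0) until reaching (row=1, col=3):
  Distance 0: (row=0, col=0)
  Distance 1: (row=0, col=1), (row=1, col=0)
  Distance 2: (row=0, col=2), (row=1, col=1), (row=2, col=0)
  Distance 3: (row=0, col=3), (row=1, col=2), (row=2, col=1)
  Distance 4: (row=0, col=4), (row=1, col=3), (row=2, col=2)  <- goal reached here
One shortest path (4 moves): (row=0, col=0) -> (row=0, col=1) -> (row=0, col=2) -> (row=0, col=3) -> (row=1, col=3)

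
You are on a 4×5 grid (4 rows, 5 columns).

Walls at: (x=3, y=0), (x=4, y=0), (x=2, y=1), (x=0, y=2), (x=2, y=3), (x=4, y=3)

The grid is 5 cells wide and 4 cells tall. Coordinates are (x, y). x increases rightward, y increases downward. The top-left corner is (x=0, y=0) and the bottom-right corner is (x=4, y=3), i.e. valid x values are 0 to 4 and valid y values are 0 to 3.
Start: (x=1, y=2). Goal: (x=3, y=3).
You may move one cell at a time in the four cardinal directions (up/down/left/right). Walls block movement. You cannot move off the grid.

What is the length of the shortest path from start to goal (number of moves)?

Answer: Shortest path length: 3

Derivation:
BFS from (x=1, y=2) until reaching (x=3, y=3):
  Distance 0: (x=1, y=2)
  Distance 1: (x=1, y=1), (x=2, y=2), (x=1, y=3)
  Distance 2: (x=1, y=0), (x=0, y=1), (x=3, y=2), (x=0, y=3)
  Distance 3: (x=0, y=0), (x=2, y=0), (x=3, y=1), (x=4, y=2), (x=3, y=3)  <- goal reached here
One shortest path (3 moves): (x=1, y=2) -> (x=2, y=2) -> (x=3, y=2) -> (x=3, y=3)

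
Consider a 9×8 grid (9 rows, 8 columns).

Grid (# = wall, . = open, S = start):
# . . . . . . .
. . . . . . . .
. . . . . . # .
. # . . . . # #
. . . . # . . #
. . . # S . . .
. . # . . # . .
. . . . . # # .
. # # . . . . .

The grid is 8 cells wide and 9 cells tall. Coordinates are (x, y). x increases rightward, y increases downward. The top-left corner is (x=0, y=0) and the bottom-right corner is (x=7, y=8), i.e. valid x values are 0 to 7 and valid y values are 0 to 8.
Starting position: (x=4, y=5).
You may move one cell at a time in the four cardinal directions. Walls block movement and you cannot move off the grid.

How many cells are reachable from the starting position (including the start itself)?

BFS flood-fill from (x=4, y=5):
  Distance 0: (x=4, y=5)
  Distance 1: (x=5, y=5), (x=4, y=6)
  Distance 2: (x=5, y=4), (x=6, y=5), (x=3, y=6), (x=4, y=7)
  Distance 3: (x=5, y=3), (x=6, y=4), (x=7, y=5), (x=6, y=6), (x=3, y=7), (x=4, y=8)
  Distance 4: (x=5, y=2), (x=4, y=3), (x=7, y=6), (x=2, y=7), (x=3, y=8), (x=5, y=8)
  Distance 5: (x=5, y=1), (x=4, y=2), (x=3, y=3), (x=1, y=7), (x=7, y=7), (x=6, y=8)
  Distance 6: (x=5, y=0), (x=4, y=1), (x=6, y=1), (x=3, y=2), (x=2, y=3), (x=3, y=4), (x=1, y=6), (x=0, y=7), (x=7, y=8)
  Distance 7: (x=4, y=0), (x=6, y=0), (x=3, y=1), (x=7, y=1), (x=2, y=2), (x=2, y=4), (x=1, y=5), (x=0, y=6), (x=0, y=8)
  Distance 8: (x=3, y=0), (x=7, y=0), (x=2, y=1), (x=1, y=2), (x=7, y=2), (x=1, y=4), (x=0, y=5), (x=2, y=5)
  Distance 9: (x=2, y=0), (x=1, y=1), (x=0, y=2), (x=0, y=4)
  Distance 10: (x=1, y=0), (x=0, y=1), (x=0, y=3)
Total reachable: 58 (grid has 58 open cells total)

Answer: Reachable cells: 58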